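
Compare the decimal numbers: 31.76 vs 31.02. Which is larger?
31.76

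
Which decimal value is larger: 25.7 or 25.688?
25.7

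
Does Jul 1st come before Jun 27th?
No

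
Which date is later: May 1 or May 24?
May 24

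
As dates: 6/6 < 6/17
True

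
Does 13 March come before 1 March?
No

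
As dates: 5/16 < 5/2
False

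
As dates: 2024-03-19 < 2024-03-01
False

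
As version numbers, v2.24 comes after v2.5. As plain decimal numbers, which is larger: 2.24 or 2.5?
2.5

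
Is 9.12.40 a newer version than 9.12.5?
Yes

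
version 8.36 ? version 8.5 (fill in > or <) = >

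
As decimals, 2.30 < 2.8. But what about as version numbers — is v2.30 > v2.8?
True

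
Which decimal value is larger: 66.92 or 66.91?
66.92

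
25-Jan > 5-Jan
True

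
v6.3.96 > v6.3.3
True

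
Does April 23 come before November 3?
Yes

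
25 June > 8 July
False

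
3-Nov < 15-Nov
True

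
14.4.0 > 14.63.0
False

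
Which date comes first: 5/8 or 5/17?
5/8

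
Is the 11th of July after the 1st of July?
Yes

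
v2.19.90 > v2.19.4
True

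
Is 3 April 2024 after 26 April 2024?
No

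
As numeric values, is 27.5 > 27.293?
True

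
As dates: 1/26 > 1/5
True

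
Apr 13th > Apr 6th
True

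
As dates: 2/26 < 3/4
True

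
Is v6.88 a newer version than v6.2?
Yes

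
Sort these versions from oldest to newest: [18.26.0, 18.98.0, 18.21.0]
[18.21.0, 18.26.0, 18.98.0]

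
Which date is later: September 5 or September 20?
September 20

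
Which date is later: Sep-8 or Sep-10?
Sep-10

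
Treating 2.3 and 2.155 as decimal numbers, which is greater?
2.3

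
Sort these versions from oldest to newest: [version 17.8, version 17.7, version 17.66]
[version 17.7, version 17.8, version 17.66]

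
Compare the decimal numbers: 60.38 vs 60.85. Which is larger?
60.85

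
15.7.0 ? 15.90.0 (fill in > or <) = <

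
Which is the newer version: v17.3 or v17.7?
v17.7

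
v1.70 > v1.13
True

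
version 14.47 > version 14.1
True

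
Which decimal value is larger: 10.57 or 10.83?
10.83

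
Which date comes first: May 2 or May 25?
May 2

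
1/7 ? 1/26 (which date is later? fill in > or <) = <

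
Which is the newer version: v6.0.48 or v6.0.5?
v6.0.48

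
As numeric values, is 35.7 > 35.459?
True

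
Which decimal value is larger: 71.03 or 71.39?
71.39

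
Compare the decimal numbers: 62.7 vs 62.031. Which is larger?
62.7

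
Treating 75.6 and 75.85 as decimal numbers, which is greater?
75.85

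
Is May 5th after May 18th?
No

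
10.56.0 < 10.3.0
False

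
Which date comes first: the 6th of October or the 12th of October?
the 6th of October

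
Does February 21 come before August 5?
Yes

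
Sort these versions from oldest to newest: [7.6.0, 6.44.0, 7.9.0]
[6.44.0, 7.6.0, 7.9.0]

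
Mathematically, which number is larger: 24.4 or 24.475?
24.475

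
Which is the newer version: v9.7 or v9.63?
v9.63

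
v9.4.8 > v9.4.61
False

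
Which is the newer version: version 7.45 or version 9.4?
version 9.4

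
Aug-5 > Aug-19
False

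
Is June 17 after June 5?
Yes. Day 17 comes after day 5 in June — this is a date comparison, not a decimal one (the decimal 6.17 would be smaller than 6.5).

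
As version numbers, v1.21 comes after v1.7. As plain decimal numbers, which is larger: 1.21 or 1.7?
1.7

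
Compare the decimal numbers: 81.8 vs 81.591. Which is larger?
81.8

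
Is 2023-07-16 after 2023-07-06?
Yes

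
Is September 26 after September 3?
Yes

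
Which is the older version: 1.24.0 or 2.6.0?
1.24.0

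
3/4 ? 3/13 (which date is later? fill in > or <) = <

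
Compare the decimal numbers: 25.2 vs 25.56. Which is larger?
25.56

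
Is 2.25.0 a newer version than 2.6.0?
Yes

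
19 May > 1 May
True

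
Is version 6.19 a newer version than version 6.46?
No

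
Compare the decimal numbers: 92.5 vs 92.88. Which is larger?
92.88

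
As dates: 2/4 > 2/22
False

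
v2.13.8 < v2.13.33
True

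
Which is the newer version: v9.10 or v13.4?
v13.4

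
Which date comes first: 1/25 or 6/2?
1/25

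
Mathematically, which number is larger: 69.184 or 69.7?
69.7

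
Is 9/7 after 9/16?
No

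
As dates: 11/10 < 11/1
False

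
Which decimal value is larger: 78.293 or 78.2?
78.293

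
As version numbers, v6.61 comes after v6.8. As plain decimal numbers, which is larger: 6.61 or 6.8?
6.8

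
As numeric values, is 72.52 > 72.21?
True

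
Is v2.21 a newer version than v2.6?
Yes. Version numbers are compared segment by segment as integers, not as decimals: minor version 21 > 6, so v2.21 > v2.6 (even though the decimal 2.21 < 2.6).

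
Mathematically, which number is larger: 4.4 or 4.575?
4.575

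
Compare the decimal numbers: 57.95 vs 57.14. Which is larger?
57.95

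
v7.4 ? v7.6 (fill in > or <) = <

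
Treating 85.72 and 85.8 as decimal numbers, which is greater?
85.8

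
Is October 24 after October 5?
Yes. Day 24 comes after day 5 in October — this is a date comparison, not a decimal one (the decimal 10.24 would be smaller than 10.5).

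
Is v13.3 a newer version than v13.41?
No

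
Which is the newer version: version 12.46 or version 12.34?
version 12.46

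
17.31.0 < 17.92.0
True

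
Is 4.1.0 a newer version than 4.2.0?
No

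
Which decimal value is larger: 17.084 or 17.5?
17.5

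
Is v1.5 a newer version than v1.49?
No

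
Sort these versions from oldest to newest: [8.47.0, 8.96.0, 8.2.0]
[8.2.0, 8.47.0, 8.96.0]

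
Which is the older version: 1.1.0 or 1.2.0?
1.1.0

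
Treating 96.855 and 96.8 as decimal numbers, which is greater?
96.855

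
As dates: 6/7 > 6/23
False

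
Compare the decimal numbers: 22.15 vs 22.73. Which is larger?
22.73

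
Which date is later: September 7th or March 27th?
September 7th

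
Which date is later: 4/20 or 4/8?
4/20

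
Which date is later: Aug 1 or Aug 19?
Aug 19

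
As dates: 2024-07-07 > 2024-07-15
False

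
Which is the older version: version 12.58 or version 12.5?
version 12.5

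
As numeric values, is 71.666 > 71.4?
True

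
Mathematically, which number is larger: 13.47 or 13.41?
13.47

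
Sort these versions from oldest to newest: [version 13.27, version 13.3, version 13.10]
[version 13.3, version 13.10, version 13.27]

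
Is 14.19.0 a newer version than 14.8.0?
Yes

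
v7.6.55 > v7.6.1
True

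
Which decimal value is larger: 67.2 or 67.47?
67.47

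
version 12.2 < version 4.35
False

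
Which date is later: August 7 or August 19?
August 19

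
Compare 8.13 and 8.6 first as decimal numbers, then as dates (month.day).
As decimals: 8.13 < 8.6. As dates: 8/13 is later than 8/6 (day 13 > day 6).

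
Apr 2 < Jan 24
False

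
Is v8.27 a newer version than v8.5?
Yes. Version numbers are compared segment by segment as integers, not as decimals: minor version 27 > 5, so v8.27 > v8.5 (even though the decimal 8.27 < 8.5).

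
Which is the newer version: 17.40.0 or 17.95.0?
17.95.0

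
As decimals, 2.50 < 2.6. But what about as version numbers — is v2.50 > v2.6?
True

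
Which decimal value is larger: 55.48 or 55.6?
55.6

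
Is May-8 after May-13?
No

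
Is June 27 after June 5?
Yes. Day 27 comes after day 5 in June — this is a date comparison, not a decimal one (the decimal 6.27 would be smaller than 6.5).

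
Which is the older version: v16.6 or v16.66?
v16.6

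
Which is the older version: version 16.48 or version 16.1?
version 16.1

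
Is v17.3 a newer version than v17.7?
No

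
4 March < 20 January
False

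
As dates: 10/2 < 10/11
True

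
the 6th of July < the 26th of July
True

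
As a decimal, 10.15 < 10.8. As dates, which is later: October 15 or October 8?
October 15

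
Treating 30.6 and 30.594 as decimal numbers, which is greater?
30.6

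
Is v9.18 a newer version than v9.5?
Yes. Version numbers are compared segment by segment as integers, not as decimals: minor version 18 > 5, so v9.18 > v9.5 (even though the decimal 9.18 < 9.5).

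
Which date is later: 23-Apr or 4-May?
4-May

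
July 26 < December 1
True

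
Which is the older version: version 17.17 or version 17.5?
version 17.5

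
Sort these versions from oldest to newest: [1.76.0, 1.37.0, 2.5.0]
[1.37.0, 1.76.0, 2.5.0]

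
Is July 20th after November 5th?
No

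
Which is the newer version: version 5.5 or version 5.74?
version 5.74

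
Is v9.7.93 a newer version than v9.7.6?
Yes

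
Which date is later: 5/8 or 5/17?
5/17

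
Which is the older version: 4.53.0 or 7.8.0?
4.53.0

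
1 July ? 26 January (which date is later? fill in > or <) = >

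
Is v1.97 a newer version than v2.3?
No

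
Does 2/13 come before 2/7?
No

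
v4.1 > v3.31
True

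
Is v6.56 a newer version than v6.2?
Yes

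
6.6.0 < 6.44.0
True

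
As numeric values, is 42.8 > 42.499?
True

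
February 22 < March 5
True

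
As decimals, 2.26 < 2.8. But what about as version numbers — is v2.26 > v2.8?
True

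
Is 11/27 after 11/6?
Yes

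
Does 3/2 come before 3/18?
Yes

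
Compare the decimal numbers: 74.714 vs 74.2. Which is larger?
74.714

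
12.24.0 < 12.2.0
False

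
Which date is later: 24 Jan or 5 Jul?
5 Jul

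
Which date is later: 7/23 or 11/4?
11/4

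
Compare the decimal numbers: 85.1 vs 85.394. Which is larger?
85.394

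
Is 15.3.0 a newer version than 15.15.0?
No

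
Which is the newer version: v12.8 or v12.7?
v12.8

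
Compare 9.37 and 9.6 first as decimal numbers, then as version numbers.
As decimals: 9.37 < 9.6. As versions: v9.37 > v9.6 (minor version 37 > 6).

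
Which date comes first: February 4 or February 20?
February 4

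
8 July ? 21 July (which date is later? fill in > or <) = <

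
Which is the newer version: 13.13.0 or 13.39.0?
13.39.0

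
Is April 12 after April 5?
Yes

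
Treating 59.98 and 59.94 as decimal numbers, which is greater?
59.98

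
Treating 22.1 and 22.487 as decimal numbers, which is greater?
22.487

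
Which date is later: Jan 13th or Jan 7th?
Jan 13th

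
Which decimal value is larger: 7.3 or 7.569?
7.569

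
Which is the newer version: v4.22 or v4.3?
v4.22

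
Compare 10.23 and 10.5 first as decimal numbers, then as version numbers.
As decimals: 10.23 < 10.5. As versions: v10.23 > v10.5 (minor version 23 > 5).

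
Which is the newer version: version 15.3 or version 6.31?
version 15.3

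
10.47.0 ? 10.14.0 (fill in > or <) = >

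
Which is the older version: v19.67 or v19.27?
v19.27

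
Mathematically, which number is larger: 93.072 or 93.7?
93.7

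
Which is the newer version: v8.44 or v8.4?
v8.44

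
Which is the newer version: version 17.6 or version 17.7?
version 17.7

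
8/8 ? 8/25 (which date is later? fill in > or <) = <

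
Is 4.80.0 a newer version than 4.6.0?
Yes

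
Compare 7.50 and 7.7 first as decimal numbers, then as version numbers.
As decimals: 7.50 < 7.7. As versions: v7.50 > v7.7 (minor version 50 > 7).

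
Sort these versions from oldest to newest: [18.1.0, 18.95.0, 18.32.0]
[18.1.0, 18.32.0, 18.95.0]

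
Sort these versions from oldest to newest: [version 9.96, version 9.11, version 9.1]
[version 9.1, version 9.11, version 9.96]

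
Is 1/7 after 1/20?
No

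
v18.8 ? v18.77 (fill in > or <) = <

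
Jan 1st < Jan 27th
True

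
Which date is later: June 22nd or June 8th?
June 22nd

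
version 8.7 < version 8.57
True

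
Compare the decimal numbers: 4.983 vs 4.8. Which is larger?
4.983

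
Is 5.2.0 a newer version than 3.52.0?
Yes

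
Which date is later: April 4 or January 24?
April 4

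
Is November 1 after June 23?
Yes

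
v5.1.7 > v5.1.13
False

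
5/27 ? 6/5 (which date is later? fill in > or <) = <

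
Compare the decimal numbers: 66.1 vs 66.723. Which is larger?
66.723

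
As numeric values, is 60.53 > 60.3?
True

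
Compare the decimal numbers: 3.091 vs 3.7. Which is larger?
3.7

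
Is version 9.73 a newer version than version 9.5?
Yes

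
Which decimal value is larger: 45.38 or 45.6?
45.6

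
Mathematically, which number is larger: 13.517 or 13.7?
13.7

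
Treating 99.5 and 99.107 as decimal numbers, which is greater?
99.5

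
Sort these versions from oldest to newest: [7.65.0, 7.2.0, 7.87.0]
[7.2.0, 7.65.0, 7.87.0]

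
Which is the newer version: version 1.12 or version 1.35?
version 1.35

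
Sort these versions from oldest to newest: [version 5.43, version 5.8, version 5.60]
[version 5.8, version 5.43, version 5.60]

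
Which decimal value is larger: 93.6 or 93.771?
93.771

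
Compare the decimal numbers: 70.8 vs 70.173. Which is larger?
70.8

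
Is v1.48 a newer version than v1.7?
Yes. Version numbers are compared segment by segment as integers, not as decimals: minor version 48 > 7, so v1.48 > v1.7 (even though the decimal 1.48 < 1.7).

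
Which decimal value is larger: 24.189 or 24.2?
24.2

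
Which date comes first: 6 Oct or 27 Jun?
27 Jun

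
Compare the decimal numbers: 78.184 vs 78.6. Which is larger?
78.6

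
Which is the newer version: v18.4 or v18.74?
v18.74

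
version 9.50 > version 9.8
True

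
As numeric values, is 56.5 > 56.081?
True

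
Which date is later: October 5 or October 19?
October 19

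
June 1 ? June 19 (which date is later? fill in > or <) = <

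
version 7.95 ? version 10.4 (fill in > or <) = <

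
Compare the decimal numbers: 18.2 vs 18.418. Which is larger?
18.418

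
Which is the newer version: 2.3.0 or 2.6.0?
2.6.0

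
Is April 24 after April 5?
Yes. Day 24 comes after day 5 in April — this is a date comparison, not a decimal one (the decimal 4.24 would be smaller than 4.5).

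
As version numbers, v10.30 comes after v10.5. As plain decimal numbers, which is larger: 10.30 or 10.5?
10.5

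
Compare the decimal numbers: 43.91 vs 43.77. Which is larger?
43.91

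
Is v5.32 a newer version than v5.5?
Yes. Version numbers are compared segment by segment as integers, not as decimals: minor version 32 > 5, so v5.32 > v5.5 (even though the decimal 5.32 < 5.5).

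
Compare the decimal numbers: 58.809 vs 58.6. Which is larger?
58.809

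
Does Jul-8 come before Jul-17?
Yes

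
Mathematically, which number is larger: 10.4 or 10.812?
10.812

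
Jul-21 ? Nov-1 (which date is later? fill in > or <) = <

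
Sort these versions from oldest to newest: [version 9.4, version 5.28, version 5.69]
[version 5.28, version 5.69, version 9.4]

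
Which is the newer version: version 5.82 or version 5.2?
version 5.82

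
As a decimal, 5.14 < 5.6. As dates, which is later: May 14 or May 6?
May 14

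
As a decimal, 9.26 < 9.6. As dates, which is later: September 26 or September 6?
September 26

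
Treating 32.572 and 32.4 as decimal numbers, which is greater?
32.572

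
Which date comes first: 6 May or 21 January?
21 January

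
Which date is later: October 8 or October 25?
October 25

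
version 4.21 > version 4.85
False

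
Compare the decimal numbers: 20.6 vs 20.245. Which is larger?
20.6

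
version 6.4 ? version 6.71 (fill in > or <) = <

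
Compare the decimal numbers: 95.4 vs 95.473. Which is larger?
95.473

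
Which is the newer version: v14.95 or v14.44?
v14.95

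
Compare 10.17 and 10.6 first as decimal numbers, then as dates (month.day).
As decimals: 10.17 < 10.6. As dates: 10/17 is later than 10/6 (day 17 > day 6).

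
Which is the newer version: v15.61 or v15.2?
v15.61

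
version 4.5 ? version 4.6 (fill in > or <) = <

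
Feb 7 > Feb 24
False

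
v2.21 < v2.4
False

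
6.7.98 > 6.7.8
True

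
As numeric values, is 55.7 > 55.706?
False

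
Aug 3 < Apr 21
False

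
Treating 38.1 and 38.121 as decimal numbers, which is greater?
38.121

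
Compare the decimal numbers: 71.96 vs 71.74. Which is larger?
71.96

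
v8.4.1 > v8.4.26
False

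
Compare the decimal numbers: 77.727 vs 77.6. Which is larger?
77.727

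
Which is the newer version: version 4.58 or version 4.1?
version 4.58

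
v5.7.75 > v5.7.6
True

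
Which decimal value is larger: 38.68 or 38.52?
38.68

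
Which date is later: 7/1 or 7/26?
7/26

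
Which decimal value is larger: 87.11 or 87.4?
87.4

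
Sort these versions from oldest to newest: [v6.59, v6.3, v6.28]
[v6.3, v6.28, v6.59]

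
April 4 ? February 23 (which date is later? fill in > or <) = >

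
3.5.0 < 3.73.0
True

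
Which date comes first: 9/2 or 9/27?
9/2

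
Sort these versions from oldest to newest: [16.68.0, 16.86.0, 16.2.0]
[16.2.0, 16.68.0, 16.86.0]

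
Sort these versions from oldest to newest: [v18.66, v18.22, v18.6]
[v18.6, v18.22, v18.66]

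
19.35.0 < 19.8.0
False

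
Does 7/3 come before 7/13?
Yes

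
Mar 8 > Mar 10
False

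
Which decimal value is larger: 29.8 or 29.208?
29.8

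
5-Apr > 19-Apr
False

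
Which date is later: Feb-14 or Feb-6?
Feb-14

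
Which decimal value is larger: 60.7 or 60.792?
60.792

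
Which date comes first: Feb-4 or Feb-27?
Feb-4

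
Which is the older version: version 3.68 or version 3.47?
version 3.47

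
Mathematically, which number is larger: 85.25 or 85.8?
85.8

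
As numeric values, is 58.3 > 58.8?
False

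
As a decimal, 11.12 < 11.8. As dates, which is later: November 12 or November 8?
November 12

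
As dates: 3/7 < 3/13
True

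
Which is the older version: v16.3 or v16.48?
v16.3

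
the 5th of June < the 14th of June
True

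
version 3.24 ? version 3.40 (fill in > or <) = <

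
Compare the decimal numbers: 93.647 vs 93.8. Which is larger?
93.8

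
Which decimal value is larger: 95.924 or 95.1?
95.924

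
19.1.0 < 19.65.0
True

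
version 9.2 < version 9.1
False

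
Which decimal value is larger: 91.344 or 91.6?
91.6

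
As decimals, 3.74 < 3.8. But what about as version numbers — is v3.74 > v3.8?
True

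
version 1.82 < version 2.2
True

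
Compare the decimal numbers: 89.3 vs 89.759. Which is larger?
89.759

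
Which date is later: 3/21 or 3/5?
3/21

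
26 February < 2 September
True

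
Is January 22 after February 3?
No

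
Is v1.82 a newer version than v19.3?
No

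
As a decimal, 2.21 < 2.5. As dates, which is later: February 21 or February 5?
February 21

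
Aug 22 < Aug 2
False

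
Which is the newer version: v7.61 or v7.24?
v7.61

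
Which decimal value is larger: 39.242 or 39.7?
39.7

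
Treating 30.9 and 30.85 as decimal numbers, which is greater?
30.9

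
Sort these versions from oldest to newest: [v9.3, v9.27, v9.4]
[v9.3, v9.4, v9.27]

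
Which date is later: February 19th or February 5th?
February 19th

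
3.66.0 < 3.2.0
False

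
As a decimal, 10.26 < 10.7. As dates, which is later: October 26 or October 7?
October 26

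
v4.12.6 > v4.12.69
False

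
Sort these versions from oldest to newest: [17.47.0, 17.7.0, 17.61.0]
[17.7.0, 17.47.0, 17.61.0]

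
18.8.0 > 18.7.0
True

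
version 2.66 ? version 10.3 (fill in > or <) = <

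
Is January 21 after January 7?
Yes. Day 21 comes after day 7 in January — this is a date comparison, not a decimal one (the decimal 1.21 would be smaller than 1.7).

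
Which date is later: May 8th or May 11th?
May 11th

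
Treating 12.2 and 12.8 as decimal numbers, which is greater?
12.8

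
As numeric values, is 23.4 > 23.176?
True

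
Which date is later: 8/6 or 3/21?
8/6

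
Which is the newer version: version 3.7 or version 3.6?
version 3.7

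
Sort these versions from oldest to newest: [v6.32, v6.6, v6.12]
[v6.6, v6.12, v6.32]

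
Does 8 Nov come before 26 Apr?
No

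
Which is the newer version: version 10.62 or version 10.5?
version 10.62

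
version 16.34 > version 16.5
True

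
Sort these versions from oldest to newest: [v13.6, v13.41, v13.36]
[v13.6, v13.36, v13.41]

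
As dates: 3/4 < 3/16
True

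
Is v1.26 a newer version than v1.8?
Yes. Version numbers are compared segment by segment as integers, not as decimals: minor version 26 > 8, so v1.26 > v1.8 (even though the decimal 1.26 < 1.8).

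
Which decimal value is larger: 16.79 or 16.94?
16.94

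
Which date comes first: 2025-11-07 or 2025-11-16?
2025-11-07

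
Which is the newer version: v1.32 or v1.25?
v1.32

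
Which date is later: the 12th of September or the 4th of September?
the 12th of September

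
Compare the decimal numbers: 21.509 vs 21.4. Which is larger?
21.509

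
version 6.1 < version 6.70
True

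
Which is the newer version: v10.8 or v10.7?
v10.8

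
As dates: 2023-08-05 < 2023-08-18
True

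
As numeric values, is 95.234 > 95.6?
False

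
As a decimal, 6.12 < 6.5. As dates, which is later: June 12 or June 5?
June 12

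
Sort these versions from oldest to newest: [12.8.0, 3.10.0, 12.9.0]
[3.10.0, 12.8.0, 12.9.0]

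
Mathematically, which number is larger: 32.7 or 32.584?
32.7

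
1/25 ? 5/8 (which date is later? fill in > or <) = <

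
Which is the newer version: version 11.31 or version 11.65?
version 11.65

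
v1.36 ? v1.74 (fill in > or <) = <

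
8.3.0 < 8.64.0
True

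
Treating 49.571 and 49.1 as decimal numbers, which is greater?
49.571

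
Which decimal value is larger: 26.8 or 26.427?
26.8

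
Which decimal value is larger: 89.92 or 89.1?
89.92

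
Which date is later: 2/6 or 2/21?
2/21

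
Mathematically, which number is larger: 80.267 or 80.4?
80.4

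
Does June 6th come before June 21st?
Yes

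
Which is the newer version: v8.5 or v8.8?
v8.8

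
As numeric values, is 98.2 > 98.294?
False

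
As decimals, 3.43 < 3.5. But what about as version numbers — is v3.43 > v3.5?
True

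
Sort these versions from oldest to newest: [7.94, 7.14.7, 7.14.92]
[7.14.7, 7.14.92, 7.94]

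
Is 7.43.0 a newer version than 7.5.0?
Yes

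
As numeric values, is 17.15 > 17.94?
False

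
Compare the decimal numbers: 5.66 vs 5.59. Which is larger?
5.66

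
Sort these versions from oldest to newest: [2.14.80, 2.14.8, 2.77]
[2.14.8, 2.14.80, 2.77]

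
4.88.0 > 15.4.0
False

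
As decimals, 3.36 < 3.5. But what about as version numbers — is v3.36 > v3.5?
True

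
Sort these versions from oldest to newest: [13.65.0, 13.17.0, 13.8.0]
[13.8.0, 13.17.0, 13.65.0]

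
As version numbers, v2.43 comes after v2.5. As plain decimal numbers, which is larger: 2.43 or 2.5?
2.5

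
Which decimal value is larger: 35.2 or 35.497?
35.497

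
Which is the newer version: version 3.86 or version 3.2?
version 3.86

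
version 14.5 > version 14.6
False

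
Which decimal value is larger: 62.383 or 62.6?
62.6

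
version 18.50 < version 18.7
False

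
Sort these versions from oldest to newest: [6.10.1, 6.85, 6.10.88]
[6.10.1, 6.10.88, 6.85]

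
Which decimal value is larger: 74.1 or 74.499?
74.499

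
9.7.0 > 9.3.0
True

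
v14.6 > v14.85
False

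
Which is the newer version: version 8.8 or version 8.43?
version 8.43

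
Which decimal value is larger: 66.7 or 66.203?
66.7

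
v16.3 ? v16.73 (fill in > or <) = <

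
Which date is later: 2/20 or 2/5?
2/20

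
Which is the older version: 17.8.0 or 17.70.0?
17.8.0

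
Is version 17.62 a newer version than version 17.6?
Yes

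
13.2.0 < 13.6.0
True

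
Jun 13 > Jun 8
True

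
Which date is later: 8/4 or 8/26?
8/26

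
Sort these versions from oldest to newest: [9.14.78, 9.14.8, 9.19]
[9.14.8, 9.14.78, 9.19]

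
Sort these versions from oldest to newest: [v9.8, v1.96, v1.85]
[v1.85, v1.96, v9.8]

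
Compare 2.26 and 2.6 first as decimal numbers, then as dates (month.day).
As decimals: 2.26 < 2.6. As dates: 2/26 is later than 2/6 (day 26 > day 6).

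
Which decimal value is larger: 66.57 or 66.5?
66.57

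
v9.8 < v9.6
False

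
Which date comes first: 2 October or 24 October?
2 October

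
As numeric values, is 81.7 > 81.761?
False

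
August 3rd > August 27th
False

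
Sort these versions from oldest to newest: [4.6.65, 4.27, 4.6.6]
[4.6.6, 4.6.65, 4.27]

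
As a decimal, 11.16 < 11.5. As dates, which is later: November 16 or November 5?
November 16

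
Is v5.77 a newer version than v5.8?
Yes. Version numbers are compared segment by segment as integers, not as decimals: minor version 77 > 8, so v5.77 > v5.8 (even though the decimal 5.77 < 5.8).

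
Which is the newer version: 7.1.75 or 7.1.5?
7.1.75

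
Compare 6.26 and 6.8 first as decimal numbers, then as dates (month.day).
As decimals: 6.26 < 6.8. As dates: 6/26 is later than 6/8 (day 26 > day 8).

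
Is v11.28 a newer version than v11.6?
Yes. Version numbers are compared segment by segment as integers, not as decimals: minor version 28 > 6, so v11.28 > v11.6 (even though the decimal 11.28 < 11.6).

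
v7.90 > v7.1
True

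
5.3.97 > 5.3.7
True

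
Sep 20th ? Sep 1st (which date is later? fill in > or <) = >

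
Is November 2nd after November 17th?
No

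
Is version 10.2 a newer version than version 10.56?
No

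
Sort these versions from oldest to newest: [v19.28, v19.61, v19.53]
[v19.28, v19.53, v19.61]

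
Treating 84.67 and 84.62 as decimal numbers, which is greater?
84.67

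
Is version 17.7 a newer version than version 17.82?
No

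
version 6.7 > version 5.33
True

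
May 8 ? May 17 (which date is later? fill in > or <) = <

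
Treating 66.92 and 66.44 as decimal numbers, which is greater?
66.92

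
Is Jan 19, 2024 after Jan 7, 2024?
Yes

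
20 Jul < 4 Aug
True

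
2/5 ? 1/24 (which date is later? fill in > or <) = >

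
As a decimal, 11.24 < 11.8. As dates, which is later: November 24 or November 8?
November 24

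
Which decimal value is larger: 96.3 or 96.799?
96.799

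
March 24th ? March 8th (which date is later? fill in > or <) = >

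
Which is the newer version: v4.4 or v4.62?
v4.62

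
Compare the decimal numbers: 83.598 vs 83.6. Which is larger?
83.6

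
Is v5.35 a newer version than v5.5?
Yes. Version numbers are compared segment by segment as integers, not as decimals: minor version 35 > 5, so v5.35 > v5.5 (even though the decimal 5.35 < 5.5).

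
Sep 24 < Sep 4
False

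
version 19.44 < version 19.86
True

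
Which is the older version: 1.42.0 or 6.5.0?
1.42.0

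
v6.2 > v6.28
False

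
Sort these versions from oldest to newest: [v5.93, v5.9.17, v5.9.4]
[v5.9.4, v5.9.17, v5.93]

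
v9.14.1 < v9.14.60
True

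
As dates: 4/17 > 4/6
True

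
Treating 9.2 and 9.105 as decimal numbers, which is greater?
9.2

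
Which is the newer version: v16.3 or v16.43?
v16.43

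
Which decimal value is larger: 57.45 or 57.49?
57.49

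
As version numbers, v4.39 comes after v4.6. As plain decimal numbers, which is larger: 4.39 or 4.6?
4.6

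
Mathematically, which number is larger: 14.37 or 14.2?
14.37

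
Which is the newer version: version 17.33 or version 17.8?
version 17.33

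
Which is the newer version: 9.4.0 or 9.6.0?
9.6.0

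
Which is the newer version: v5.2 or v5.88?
v5.88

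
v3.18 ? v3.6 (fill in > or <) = >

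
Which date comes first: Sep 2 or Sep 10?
Sep 2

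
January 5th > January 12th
False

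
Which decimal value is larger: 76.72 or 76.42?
76.72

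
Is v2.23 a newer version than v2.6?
Yes. Version numbers are compared segment by segment as integers, not as decimals: minor version 23 > 6, so v2.23 > v2.6 (even though the decimal 2.23 < 2.6).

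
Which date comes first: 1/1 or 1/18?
1/1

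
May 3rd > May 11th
False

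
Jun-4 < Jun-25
True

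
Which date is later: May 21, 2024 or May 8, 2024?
May 21, 2024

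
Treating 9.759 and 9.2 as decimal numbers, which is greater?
9.759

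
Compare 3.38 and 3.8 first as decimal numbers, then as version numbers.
As decimals: 3.38 < 3.8. As versions: v3.38 > v3.8 (minor version 38 > 8).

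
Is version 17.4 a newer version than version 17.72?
No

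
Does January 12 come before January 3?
No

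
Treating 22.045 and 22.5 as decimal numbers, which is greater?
22.5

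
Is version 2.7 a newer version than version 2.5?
Yes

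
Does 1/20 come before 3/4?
Yes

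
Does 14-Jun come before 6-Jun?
No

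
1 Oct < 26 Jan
False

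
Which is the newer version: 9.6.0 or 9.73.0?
9.73.0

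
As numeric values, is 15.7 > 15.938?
False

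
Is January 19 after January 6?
Yes. Day 19 comes after day 6 in January — this is a date comparison, not a decimal one (the decimal 1.19 would be smaller than 1.6).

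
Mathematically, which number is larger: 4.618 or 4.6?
4.618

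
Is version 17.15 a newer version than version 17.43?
No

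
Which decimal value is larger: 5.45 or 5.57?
5.57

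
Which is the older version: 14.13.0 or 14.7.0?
14.7.0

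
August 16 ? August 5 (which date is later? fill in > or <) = >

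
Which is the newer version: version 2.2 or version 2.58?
version 2.58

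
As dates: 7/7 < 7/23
True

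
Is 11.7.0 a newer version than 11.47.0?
No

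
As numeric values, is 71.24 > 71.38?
False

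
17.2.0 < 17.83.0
True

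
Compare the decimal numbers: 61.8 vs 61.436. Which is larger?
61.8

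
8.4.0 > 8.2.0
True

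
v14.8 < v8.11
False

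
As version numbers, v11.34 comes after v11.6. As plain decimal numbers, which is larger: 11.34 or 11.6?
11.6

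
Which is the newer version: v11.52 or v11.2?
v11.52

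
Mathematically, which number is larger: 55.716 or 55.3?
55.716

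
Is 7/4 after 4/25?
Yes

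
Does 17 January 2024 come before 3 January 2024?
No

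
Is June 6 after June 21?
No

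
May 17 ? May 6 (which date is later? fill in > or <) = >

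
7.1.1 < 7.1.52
True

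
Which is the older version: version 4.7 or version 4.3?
version 4.3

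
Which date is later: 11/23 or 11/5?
11/23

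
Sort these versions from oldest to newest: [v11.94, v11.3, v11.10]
[v11.3, v11.10, v11.94]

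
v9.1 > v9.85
False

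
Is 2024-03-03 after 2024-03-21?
No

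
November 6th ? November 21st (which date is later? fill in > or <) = <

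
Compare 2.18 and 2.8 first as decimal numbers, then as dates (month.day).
As decimals: 2.18 < 2.8. As dates: 2/18 is later than 2/8 (day 18 > day 8).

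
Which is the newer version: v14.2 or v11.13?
v14.2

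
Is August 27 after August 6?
Yes. Day 27 comes after day 6 in August — this is a date comparison, not a decimal one (the decimal 8.27 would be smaller than 8.6).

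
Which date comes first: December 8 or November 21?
November 21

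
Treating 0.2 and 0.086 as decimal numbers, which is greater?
0.2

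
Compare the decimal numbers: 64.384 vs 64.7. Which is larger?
64.7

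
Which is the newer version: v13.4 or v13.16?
v13.16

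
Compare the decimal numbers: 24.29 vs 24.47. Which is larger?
24.47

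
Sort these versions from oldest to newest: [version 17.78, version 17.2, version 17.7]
[version 17.2, version 17.7, version 17.78]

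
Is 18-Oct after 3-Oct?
Yes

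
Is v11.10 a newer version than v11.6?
Yes. Version numbers are compared segment by segment as integers, not as decimals: minor version 10 > 6, so v11.10 > v11.6 (even though the decimal 11.10 < 11.6).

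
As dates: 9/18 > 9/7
True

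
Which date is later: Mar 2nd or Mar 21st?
Mar 21st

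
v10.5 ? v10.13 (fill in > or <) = <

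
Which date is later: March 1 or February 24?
March 1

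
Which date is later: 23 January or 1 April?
1 April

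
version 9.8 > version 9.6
True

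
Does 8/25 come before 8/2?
No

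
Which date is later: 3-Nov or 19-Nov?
19-Nov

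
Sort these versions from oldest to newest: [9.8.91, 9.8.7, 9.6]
[9.6, 9.8.7, 9.8.91]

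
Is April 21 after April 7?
Yes. Day 21 comes after day 7 in April — this is a date comparison, not a decimal one (the decimal 4.21 would be smaller than 4.7).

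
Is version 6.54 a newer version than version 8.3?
No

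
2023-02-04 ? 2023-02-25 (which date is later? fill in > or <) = <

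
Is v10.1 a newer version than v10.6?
No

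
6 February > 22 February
False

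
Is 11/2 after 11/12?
No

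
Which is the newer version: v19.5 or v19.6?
v19.6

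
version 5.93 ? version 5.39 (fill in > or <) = >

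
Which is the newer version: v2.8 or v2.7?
v2.8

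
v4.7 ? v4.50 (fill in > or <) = <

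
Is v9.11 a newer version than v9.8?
Yes. Version numbers are compared segment by segment as integers, not as decimals: minor version 11 > 8, so v9.11 > v9.8 (even though the decimal 9.11 < 9.8).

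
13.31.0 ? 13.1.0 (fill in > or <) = >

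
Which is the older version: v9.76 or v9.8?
v9.8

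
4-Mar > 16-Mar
False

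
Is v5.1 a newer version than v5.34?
No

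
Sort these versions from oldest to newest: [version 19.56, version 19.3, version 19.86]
[version 19.3, version 19.56, version 19.86]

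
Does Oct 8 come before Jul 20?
No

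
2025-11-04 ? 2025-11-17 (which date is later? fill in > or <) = <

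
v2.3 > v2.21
False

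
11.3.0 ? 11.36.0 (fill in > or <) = <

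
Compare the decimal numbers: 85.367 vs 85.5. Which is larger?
85.5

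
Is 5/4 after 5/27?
No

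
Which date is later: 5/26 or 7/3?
7/3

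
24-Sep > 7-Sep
True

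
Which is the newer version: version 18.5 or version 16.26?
version 18.5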